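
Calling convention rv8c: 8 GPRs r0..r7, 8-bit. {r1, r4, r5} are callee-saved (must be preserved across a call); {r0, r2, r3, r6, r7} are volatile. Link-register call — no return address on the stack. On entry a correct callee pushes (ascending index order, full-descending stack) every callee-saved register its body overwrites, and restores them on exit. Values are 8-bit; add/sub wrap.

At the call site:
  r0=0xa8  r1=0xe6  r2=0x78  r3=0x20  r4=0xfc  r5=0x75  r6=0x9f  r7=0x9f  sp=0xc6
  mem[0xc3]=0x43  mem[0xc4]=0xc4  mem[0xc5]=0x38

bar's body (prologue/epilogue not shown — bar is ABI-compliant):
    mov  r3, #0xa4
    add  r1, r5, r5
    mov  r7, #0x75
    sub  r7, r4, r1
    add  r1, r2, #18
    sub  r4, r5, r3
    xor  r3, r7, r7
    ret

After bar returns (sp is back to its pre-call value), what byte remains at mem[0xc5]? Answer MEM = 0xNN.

prologue: push r1 → mem[0xc5]=0xe6, sp=0xc5
prologue: push r4 → mem[0xc4]=0xfc, sp=0xc4
body[0] mov  r3, #0xa4 → r3=0xa4
body[1] add  r1, r5, r5 → r1=0xea
body[2] mov  r7, #0x75 → r7=0x75
body[3] sub  r7, r4, r1 → r7=0x12
body[4] add  r1, r2, #18 → r1=0x8a
body[5] sub  r4, r5, r3 → r4=0xd1
body[6] xor  r3, r7, r7 → r3=0x00
epilogue: pop r4=0xfc, sp=0xc5
epilogue: pop r1=0xe6, sp=0xc6
prologue pushed ['r1', 'r4'] at ['0xc5', '0xc4']

MEM = 0xe6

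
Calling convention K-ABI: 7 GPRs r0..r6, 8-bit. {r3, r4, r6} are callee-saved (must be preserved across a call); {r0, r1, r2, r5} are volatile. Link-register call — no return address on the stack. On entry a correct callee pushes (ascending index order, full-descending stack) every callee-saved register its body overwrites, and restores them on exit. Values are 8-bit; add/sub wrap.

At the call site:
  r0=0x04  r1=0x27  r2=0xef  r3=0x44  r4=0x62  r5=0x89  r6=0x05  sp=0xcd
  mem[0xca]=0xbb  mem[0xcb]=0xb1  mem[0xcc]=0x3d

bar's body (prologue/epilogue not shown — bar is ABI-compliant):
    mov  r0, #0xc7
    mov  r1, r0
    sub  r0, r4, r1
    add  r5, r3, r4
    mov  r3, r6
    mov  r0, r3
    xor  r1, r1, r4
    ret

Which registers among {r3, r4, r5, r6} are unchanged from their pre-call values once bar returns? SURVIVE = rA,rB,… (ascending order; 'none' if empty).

SURVIVE = r3,r4,r6

prologue: push r3 → mem[0xcc]=0x44, sp=0xcc
body[0] mov  r0, #0xc7 → r0=0xc7
body[1] mov  r1, r0 → r1=0xc7
body[2] sub  r0, r4, r1 → r0=0x9b
body[3] add  r5, r3, r4 → r5=0xa6
body[4] mov  r3, r6 → r3=0x05
body[5] mov  r0, r3 → r0=0x05
body[6] xor  r1, r1, r4 → r1=0xa5
epilogue: pop r3=0x44, sp=0xcd
r3: callee-saved, written=True
r4: callee-saved, written=False
r5: caller-saved, written=True
r6: callee-saved, written=False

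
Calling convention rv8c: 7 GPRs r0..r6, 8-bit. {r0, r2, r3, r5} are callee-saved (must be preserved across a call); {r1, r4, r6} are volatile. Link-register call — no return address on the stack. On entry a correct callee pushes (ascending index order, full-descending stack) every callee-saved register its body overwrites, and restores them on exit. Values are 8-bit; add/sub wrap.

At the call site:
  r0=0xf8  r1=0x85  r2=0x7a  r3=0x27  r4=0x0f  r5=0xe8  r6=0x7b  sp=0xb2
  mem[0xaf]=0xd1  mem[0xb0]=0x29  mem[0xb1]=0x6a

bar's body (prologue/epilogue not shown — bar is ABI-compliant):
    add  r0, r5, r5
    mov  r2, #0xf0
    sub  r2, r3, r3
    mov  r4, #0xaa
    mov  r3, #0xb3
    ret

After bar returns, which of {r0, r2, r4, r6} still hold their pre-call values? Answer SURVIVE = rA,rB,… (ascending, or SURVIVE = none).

SURVIVE = r0,r2,r6

prologue: push r0 -> mem[0xb1]=0xf8, sp=0xb1
prologue: push r2 -> mem[0xb0]=0x7a, sp=0xb0
prologue: push r3 -> mem[0xaf]=0x27, sp=0xaf
body[0] add  r0, r5, r5 -> r0=0xd0
body[1] mov  r2, #0xf0 -> r2=0xf0
body[2] sub  r2, r3, r3 -> r2=0x00
body[3] mov  r4, #0xaa -> r4=0xaa
body[4] mov  r3, #0xb3 -> r3=0xb3
epilogue: pop r3=0x27, sp=0xb0
epilogue: pop r2=0x7a, sp=0xb1
epilogue: pop r0=0xf8, sp=0xb2
r0: callee-saved, written=True
r2: callee-saved, written=True
r4: caller-saved, written=True
r6: caller-saved, written=False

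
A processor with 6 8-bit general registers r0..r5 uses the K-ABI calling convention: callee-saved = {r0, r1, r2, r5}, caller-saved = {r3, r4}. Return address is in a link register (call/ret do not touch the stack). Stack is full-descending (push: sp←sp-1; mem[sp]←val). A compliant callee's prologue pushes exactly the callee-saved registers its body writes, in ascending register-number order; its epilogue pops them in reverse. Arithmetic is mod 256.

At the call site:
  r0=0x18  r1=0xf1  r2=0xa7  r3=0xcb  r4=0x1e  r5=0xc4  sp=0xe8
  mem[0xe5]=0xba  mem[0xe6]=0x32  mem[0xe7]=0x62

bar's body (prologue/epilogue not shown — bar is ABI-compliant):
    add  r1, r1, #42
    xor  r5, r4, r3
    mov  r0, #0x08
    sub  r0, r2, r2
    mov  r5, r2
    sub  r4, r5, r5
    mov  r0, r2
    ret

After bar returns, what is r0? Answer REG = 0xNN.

prologue: push r0 -> mem[0xe7]=0x18, sp=0xe7
prologue: push r1 -> mem[0xe6]=0xf1, sp=0xe6
prologue: push r5 -> mem[0xe5]=0xc4, sp=0xe5
body[0] add  r1, r1, #42 -> r1=0x1b
body[1] xor  r5, r4, r3 -> r5=0xd5
body[2] mov  r0, #0x08 -> r0=0x08
body[3] sub  r0, r2, r2 -> r0=0x00
body[4] mov  r5, r2 -> r5=0xa7
body[5] sub  r4, r5, r5 -> r4=0x00
body[6] mov  r0, r2 -> r0=0xa7
epilogue: pop r5=0xc4, sp=0xe6
epilogue: pop r1=0xf1, sp=0xe7
epilogue: pop r0=0x18, sp=0xe8
r0 is callee-saved -> restored

REG = 0x18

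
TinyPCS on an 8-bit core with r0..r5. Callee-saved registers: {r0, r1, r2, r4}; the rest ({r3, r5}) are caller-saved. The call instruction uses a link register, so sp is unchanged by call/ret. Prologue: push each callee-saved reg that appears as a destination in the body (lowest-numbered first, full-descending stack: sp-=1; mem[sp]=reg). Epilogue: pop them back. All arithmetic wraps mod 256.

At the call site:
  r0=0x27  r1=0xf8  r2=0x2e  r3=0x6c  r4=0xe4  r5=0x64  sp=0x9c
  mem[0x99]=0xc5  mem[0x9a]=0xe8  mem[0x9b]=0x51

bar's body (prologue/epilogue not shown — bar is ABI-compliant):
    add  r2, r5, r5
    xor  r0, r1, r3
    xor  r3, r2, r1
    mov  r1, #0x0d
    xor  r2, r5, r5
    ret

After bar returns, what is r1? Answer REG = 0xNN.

prologue: push r0 -> mem[0x9b]=0x27, sp=0x9b
prologue: push r1 -> mem[0x9a]=0xf8, sp=0x9a
prologue: push r2 -> mem[0x99]=0x2e, sp=0x99
body[0] add  r2, r5, r5 -> r2=0xc8
body[1] xor  r0, r1, r3 -> r0=0x94
body[2] xor  r3, r2, r1 -> r3=0x30
body[3] mov  r1, #0x0d -> r1=0x0d
body[4] xor  r2, r5, r5 -> r2=0x00
epilogue: pop r2=0x2e, sp=0x9a
epilogue: pop r1=0xf8, sp=0x9b
epilogue: pop r0=0x27, sp=0x9c
r1 is callee-saved -> restored

REG = 0xf8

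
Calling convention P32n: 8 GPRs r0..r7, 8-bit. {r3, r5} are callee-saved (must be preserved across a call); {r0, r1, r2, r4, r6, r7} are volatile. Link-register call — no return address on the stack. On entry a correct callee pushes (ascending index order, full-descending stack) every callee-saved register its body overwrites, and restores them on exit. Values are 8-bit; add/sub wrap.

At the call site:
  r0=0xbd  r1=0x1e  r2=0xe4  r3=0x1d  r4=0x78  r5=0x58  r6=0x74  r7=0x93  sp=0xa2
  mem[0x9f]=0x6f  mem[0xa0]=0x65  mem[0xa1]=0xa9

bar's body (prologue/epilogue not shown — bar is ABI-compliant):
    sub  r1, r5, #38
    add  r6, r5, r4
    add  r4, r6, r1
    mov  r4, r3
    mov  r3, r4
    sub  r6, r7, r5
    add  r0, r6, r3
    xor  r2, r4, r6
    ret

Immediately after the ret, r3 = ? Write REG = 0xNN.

prologue: push r3 -> mem[0xa1]=0x1d, sp=0xa1
body[0] sub  r1, r5, #38 -> r1=0x32
body[1] add  r6, r5, r4 -> r6=0xd0
body[2] add  r4, r6, r1 -> r4=0x02
body[3] mov  r4, r3 -> r4=0x1d
body[4] mov  r3, r4 -> r3=0x1d
body[5] sub  r6, r7, r5 -> r6=0x3b
body[6] add  r0, r6, r3 -> r0=0x58
body[7] xor  r2, r4, r6 -> r2=0x26
epilogue: pop r3=0x1d, sp=0xa2
r3 is callee-saved -> restored

REG = 0x1d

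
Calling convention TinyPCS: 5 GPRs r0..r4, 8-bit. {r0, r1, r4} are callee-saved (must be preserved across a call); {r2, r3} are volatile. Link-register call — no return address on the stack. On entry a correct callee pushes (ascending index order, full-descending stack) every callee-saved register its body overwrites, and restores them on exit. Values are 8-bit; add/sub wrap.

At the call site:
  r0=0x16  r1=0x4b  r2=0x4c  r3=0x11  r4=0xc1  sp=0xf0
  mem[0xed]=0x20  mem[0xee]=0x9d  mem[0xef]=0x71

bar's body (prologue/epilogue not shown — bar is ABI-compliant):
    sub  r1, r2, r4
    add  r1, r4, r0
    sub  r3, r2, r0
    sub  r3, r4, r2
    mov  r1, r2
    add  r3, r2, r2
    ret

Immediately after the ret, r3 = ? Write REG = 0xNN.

prologue: push r1 -> mem[0xef]=0x4b, sp=0xef
body[0] sub  r1, r2, r4 -> r1=0x8b
body[1] add  r1, r4, r0 -> r1=0xd7
body[2] sub  r3, r2, r0 -> r3=0x36
body[3] sub  r3, r4, r2 -> r3=0x75
body[4] mov  r1, r2 -> r1=0x4c
body[5] add  r3, r2, r2 -> r3=0x98
epilogue: pop r1=0x4b, sp=0xf0
r3 is caller-saved -> body value

REG = 0x98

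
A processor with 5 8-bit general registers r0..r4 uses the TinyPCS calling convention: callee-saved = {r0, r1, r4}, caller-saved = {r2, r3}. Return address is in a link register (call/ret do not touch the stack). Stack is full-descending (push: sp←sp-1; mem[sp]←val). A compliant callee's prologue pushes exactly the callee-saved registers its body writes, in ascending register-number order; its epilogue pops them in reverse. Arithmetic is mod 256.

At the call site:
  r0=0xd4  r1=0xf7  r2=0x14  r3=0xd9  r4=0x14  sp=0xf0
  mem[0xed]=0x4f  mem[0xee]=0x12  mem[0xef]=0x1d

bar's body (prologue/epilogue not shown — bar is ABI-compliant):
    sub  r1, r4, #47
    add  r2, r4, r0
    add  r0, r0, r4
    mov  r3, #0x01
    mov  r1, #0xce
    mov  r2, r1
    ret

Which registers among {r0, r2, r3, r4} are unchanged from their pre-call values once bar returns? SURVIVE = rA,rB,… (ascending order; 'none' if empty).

prologue: push r0 → mem[0xef]=0xd4, sp=0xef
prologue: push r1 → mem[0xee]=0xf7, sp=0xee
body[0] sub  r1, r4, #47 → r1=0xe5
body[1] add  r2, r4, r0 → r2=0xe8
body[2] add  r0, r0, r4 → r0=0xe8
body[3] mov  r3, #0x01 → r3=0x01
body[4] mov  r1, #0xce → r1=0xce
body[5] mov  r2, r1 → r2=0xce
epilogue: pop r1=0xf7, sp=0xef
epilogue: pop r0=0xd4, sp=0xf0
r0: callee-saved, written=True
r2: caller-saved, written=True
r3: caller-saved, written=True
r4: callee-saved, written=False

SURVIVE = r0,r4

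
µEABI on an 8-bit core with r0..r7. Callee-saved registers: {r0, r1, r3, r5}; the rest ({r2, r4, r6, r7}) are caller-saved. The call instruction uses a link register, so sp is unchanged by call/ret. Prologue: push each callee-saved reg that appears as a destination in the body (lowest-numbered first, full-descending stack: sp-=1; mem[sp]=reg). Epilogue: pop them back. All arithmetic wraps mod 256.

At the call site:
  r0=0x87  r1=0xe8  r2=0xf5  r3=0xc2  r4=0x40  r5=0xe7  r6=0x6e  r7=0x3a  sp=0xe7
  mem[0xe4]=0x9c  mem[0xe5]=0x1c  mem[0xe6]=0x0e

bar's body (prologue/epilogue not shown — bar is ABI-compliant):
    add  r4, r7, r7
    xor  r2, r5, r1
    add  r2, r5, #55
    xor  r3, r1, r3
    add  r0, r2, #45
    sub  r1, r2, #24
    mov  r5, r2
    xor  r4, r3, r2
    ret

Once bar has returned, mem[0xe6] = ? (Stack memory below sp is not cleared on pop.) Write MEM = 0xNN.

MEM = 0x87

prologue: push r0 → mem[0xe6]=0x87, sp=0xe6
prologue: push r1 → mem[0xe5]=0xe8, sp=0xe5
prologue: push r3 → mem[0xe4]=0xc2, sp=0xe4
prologue: push r5 → mem[0xe3]=0xe7, sp=0xe3
body[0] add  r4, r7, r7 → r4=0x74
body[1] xor  r2, r5, r1 → r2=0x0f
body[2] add  r2, r5, #55 → r2=0x1e
body[3] xor  r3, r1, r3 → r3=0x2a
body[4] add  r0, r2, #45 → r0=0x4b
body[5] sub  r1, r2, #24 → r1=0x06
body[6] mov  r5, r2 → r5=0x1e
body[7] xor  r4, r3, r2 → r4=0x34
epilogue: pop r5=0xe7, sp=0xe4
epilogue: pop r3=0xc2, sp=0xe5
epilogue: pop r1=0xe8, sp=0xe6
epilogue: pop r0=0x87, sp=0xe7
prologue pushed ['r0', 'r1', 'r3', 'r5'] at ['0xe6', '0xe5', '0xe4', '0xe3']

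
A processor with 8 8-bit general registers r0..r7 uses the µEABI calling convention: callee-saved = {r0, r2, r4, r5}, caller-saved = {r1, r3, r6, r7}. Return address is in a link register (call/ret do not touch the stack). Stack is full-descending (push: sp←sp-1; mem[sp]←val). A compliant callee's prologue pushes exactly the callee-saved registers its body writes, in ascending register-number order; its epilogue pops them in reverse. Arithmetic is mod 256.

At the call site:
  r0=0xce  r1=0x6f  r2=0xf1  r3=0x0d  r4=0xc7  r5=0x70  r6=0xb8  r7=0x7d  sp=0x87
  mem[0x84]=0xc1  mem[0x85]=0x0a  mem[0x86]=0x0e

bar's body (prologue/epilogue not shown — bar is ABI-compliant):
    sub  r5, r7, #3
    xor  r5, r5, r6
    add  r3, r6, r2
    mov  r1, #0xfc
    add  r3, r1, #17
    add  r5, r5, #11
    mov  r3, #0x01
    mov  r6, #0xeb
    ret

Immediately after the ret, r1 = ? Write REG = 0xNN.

prologue: push r5 -> mem[0x86]=0x70, sp=0x86
body[0] sub  r5, r7, #3 -> r5=0x7a
body[1] xor  r5, r5, r6 -> r5=0xc2
body[2] add  r3, r6, r2 -> r3=0xa9
body[3] mov  r1, #0xfc -> r1=0xfc
body[4] add  r3, r1, #17 -> r3=0x0d
body[5] add  r5, r5, #11 -> r5=0xcd
body[6] mov  r3, #0x01 -> r3=0x01
body[7] mov  r6, #0xeb -> r6=0xeb
epilogue: pop r5=0x70, sp=0x87
r1 is caller-saved -> body value

REG = 0xfc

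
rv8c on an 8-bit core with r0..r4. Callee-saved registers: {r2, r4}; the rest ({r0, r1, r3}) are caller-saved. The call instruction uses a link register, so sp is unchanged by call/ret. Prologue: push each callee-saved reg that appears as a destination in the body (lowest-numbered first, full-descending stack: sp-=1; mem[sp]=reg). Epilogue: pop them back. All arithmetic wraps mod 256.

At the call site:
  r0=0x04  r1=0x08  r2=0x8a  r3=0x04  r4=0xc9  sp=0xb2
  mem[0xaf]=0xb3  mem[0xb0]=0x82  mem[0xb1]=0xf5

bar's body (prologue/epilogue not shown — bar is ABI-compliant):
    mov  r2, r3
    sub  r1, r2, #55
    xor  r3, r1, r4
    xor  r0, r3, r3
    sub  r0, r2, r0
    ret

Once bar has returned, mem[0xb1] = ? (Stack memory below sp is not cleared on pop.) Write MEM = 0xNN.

MEM = 0x8a

prologue: push r2 → mem[0xb1]=0x8a, sp=0xb1
body[0] mov  r2, r3 → r2=0x04
body[1] sub  r1, r2, #55 → r1=0xcd
body[2] xor  r3, r1, r4 → r3=0x04
body[3] xor  r0, r3, r3 → r0=0x00
body[4] sub  r0, r2, r0 → r0=0x04
epilogue: pop r2=0x8a, sp=0xb2
prologue pushed ['r2'] at ['0xb1']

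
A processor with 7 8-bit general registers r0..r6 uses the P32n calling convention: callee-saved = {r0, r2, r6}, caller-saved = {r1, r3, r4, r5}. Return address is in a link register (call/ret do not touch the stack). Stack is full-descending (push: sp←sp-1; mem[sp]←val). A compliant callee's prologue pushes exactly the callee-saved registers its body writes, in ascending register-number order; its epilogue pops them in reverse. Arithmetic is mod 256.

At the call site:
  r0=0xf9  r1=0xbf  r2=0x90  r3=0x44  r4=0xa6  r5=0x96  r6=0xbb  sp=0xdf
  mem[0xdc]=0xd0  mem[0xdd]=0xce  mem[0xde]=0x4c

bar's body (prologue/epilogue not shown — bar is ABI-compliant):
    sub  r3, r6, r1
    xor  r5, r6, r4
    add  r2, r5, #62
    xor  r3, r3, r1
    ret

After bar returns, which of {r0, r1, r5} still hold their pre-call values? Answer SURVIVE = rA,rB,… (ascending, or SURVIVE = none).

SURVIVE = r0,r1

prologue: push r2 → mem[0xde]=0x90, sp=0xde
body[0] sub  r3, r6, r1 → r3=0xfc
body[1] xor  r5, r6, r4 → r5=0x1d
body[2] add  r2, r5, #62 → r2=0x5b
body[3] xor  r3, r3, r1 → r3=0x43
epilogue: pop r2=0x90, sp=0xdf
r0: callee-saved, written=False
r1: caller-saved, written=False
r5: caller-saved, written=True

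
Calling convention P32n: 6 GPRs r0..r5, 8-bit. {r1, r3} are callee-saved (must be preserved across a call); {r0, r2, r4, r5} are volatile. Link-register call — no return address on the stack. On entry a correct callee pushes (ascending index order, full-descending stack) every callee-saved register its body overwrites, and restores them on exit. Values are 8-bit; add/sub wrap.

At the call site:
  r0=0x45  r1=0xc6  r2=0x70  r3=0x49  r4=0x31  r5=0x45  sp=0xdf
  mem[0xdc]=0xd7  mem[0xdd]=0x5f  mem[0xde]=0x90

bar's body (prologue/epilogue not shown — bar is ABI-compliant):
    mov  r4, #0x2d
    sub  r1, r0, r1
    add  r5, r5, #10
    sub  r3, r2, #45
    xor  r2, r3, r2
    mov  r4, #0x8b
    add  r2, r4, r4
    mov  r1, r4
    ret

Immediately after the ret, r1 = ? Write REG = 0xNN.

REG = 0xc6

prologue: push r1 → mem[0xde]=0xc6, sp=0xde
prologue: push r3 → mem[0xdd]=0x49, sp=0xdd
body[0] mov  r4, #0x2d → r4=0x2d
body[1] sub  r1, r0, r1 → r1=0x7f
body[2] add  r5, r5, #10 → r5=0x4f
body[3] sub  r3, r2, #45 → r3=0x43
body[4] xor  r2, r3, r2 → r2=0x33
body[5] mov  r4, #0x8b → r4=0x8b
body[6] add  r2, r4, r4 → r2=0x16
body[7] mov  r1, r4 → r1=0x8b
epilogue: pop r3=0x49, sp=0xde
epilogue: pop r1=0xc6, sp=0xdf
r1 is callee-saved → restored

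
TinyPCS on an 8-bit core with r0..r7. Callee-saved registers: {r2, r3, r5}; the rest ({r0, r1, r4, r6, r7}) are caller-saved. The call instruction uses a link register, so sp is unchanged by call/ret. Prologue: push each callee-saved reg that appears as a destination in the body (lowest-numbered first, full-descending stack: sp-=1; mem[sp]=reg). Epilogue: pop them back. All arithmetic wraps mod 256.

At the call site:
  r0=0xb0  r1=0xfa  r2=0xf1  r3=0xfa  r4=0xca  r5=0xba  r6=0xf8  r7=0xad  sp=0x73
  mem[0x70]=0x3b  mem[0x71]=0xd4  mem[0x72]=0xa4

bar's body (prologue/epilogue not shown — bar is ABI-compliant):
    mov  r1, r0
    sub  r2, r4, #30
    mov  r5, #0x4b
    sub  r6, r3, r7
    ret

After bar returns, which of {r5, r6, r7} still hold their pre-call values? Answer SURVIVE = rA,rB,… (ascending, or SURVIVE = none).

prologue: push r2 → mem[0x72]=0xf1, sp=0x72
prologue: push r5 → mem[0x71]=0xba, sp=0x71
body[0] mov  r1, r0 → r1=0xb0
body[1] sub  r2, r4, #30 → r2=0xac
body[2] mov  r5, #0x4b → r5=0x4b
body[3] sub  r6, r3, r7 → r6=0x4d
epilogue: pop r5=0xba, sp=0x72
epilogue: pop r2=0xf1, sp=0x73
r5: callee-saved, written=True
r6: caller-saved, written=True
r7: caller-saved, written=False

SURVIVE = r5,r7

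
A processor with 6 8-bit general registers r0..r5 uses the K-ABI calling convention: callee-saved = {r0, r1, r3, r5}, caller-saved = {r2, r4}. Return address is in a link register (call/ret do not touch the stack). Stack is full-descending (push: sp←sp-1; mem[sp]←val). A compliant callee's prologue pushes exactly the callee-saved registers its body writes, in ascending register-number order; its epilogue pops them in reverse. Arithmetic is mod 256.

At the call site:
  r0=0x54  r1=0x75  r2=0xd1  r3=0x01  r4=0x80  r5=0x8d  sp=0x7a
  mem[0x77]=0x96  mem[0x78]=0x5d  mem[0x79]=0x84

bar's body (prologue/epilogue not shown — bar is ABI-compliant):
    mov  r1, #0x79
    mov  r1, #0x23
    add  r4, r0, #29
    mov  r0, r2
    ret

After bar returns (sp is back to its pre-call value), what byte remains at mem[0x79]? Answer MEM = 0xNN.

prologue: push r0 -> mem[0x79]=0x54, sp=0x79
prologue: push r1 -> mem[0x78]=0x75, sp=0x78
body[0] mov  r1, #0x79 -> r1=0x79
body[1] mov  r1, #0x23 -> r1=0x23
body[2] add  r4, r0, #29 -> r4=0x71
body[3] mov  r0, r2 -> r0=0xd1
epilogue: pop r1=0x75, sp=0x79
epilogue: pop r0=0x54, sp=0x7a
prologue pushed ['r0', 'r1'] at ['0x79', '0x78']

MEM = 0x54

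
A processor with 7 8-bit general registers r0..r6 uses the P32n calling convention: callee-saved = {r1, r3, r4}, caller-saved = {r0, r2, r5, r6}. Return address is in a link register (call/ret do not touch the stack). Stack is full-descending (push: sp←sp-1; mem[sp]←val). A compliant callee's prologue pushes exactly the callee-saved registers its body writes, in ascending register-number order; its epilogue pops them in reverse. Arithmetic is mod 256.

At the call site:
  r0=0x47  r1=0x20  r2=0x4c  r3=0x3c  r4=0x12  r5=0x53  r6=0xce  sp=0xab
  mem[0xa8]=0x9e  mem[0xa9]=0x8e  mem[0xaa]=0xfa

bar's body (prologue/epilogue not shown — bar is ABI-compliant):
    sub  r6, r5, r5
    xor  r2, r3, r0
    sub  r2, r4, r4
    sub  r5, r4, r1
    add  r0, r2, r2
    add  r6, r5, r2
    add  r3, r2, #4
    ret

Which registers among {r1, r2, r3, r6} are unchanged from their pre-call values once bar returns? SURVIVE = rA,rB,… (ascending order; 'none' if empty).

prologue: push r3 → mem[0xaa]=0x3c, sp=0xaa
body[0] sub  r6, r5, r5 → r6=0x00
body[1] xor  r2, r3, r0 → r2=0x7b
body[2] sub  r2, r4, r4 → r2=0x00
body[3] sub  r5, r4, r1 → r5=0xf2
body[4] add  r0, r2, r2 → r0=0x00
body[5] add  r6, r5, r2 → r6=0xf2
body[6] add  r3, r2, #4 → r3=0x04
epilogue: pop r3=0x3c, sp=0xab
r1: callee-saved, written=False
r2: caller-saved, written=True
r3: callee-saved, written=True
r6: caller-saved, written=True

SURVIVE = r1,r3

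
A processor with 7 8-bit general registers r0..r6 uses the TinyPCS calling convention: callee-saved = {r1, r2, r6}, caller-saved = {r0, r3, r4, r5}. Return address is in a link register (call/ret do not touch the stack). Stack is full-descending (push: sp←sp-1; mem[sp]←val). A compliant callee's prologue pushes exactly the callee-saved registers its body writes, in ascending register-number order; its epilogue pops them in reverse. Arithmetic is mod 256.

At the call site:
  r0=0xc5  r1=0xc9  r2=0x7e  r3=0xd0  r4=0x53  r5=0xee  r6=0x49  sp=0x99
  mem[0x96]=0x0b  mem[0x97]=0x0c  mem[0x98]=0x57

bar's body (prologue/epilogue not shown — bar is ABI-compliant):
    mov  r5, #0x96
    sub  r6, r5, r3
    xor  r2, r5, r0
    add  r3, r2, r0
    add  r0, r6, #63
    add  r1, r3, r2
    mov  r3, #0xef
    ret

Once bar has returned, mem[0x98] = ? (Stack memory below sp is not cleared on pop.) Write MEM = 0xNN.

prologue: push r1 -> mem[0x98]=0xc9, sp=0x98
prologue: push r2 -> mem[0x97]=0x7e, sp=0x97
prologue: push r6 -> mem[0x96]=0x49, sp=0x96
body[0] mov  r5, #0x96 -> r5=0x96
body[1] sub  r6, r5, r3 -> r6=0xc6
body[2] xor  r2, r5, r0 -> r2=0x53
body[3] add  r3, r2, r0 -> r3=0x18
body[4] add  r0, r6, #63 -> r0=0x05
body[5] add  r1, r3, r2 -> r1=0x6b
body[6] mov  r3, #0xef -> r3=0xef
epilogue: pop r6=0x49, sp=0x97
epilogue: pop r2=0x7e, sp=0x98
epilogue: pop r1=0xc9, sp=0x99
prologue pushed ['r1', 'r2', 'r6'] at ['0x98', '0x97', '0x96']

MEM = 0xc9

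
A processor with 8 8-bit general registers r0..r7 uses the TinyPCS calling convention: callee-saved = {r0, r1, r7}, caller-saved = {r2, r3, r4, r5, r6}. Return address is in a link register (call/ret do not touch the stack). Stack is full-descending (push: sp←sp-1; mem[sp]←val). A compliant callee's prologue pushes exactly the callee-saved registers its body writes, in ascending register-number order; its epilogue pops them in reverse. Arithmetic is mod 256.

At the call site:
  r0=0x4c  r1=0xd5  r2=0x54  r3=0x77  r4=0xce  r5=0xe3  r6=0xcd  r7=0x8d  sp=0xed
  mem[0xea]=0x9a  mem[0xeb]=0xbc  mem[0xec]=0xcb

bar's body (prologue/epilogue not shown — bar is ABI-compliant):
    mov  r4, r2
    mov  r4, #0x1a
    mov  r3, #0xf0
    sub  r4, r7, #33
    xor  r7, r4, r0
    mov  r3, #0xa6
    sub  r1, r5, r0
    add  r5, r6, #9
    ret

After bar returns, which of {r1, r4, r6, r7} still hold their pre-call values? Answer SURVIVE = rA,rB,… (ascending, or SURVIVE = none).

SURVIVE = r1,r6,r7

prologue: push r1 → mem[0xec]=0xd5, sp=0xec
prologue: push r7 → mem[0xeb]=0x8d, sp=0xeb
body[0] mov  r4, r2 → r4=0x54
body[1] mov  r4, #0x1a → r4=0x1a
body[2] mov  r3, #0xf0 → r3=0xf0
body[3] sub  r4, r7, #33 → r4=0x6c
body[4] xor  r7, r4, r0 → r7=0x20
body[5] mov  r3, #0xa6 → r3=0xa6
body[6] sub  r1, r5, r0 → r1=0x97
body[7] add  r5, r6, #9 → r5=0xd6
epilogue: pop r7=0x8d, sp=0xec
epilogue: pop r1=0xd5, sp=0xed
r1: callee-saved, written=True
r4: caller-saved, written=True
r6: caller-saved, written=False
r7: callee-saved, written=True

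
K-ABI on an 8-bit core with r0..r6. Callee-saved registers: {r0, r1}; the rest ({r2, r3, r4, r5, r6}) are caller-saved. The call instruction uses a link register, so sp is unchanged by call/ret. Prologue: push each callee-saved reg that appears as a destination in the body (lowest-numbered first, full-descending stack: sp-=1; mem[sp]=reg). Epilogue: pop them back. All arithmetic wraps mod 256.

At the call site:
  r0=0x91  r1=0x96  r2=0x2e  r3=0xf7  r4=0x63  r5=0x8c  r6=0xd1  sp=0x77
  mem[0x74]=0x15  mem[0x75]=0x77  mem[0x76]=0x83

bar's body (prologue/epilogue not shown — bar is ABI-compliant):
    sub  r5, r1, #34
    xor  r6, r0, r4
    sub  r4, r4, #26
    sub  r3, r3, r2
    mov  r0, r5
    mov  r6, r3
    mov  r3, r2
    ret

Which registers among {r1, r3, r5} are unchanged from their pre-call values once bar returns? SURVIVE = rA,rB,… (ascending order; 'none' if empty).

SURVIVE = r1

prologue: push r0 -> mem[0x76]=0x91, sp=0x76
body[0] sub  r5, r1, #34 -> r5=0x74
body[1] xor  r6, r0, r4 -> r6=0xf2
body[2] sub  r4, r4, #26 -> r4=0x49
body[3] sub  r3, r3, r2 -> r3=0xc9
body[4] mov  r0, r5 -> r0=0x74
body[5] mov  r6, r3 -> r6=0xc9
body[6] mov  r3, r2 -> r3=0x2e
epilogue: pop r0=0x91, sp=0x77
r1: callee-saved, written=False
r3: caller-saved, written=True
r5: caller-saved, written=True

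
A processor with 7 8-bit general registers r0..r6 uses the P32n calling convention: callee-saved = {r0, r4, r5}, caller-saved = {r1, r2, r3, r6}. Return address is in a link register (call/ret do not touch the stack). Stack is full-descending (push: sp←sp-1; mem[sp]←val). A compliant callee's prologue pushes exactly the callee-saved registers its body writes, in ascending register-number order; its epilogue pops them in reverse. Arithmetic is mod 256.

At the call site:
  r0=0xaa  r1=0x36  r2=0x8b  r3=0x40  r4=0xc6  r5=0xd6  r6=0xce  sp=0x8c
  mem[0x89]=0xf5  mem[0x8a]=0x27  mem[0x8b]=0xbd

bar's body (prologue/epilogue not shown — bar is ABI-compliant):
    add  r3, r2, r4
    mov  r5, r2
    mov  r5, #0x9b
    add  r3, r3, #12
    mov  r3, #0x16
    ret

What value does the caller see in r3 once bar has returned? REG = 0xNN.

prologue: push r5 → mem[0x8b]=0xd6, sp=0x8b
body[0] add  r3, r2, r4 → r3=0x51
body[1] mov  r5, r2 → r5=0x8b
body[2] mov  r5, #0x9b → r5=0x9b
body[3] add  r3, r3, #12 → r3=0x5d
body[4] mov  r3, #0x16 → r3=0x16
epilogue: pop r5=0xd6, sp=0x8c
r3 is caller-saved → body value

REG = 0x16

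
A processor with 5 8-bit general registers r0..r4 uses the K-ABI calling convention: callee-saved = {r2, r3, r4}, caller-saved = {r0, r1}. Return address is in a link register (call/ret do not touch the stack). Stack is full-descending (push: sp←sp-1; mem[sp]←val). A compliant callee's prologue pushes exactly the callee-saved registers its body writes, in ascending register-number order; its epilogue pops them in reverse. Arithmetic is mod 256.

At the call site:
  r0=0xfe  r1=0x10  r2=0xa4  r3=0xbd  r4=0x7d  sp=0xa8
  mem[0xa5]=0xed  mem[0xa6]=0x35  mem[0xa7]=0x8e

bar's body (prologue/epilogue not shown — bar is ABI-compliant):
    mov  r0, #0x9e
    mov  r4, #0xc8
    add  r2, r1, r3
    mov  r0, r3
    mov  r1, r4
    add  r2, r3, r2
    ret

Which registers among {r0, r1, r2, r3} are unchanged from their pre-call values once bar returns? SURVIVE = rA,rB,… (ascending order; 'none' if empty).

prologue: push r2 -> mem[0xa7]=0xa4, sp=0xa7
prologue: push r4 -> mem[0xa6]=0x7d, sp=0xa6
body[0] mov  r0, #0x9e -> r0=0x9e
body[1] mov  r4, #0xc8 -> r4=0xc8
body[2] add  r2, r1, r3 -> r2=0xcd
body[3] mov  r0, r3 -> r0=0xbd
body[4] mov  r1, r4 -> r1=0xc8
body[5] add  r2, r3, r2 -> r2=0x8a
epilogue: pop r4=0x7d, sp=0xa7
epilogue: pop r2=0xa4, sp=0xa8
r0: caller-saved, written=True
r1: caller-saved, written=True
r2: callee-saved, written=True
r3: callee-saved, written=False

SURVIVE = r2,r3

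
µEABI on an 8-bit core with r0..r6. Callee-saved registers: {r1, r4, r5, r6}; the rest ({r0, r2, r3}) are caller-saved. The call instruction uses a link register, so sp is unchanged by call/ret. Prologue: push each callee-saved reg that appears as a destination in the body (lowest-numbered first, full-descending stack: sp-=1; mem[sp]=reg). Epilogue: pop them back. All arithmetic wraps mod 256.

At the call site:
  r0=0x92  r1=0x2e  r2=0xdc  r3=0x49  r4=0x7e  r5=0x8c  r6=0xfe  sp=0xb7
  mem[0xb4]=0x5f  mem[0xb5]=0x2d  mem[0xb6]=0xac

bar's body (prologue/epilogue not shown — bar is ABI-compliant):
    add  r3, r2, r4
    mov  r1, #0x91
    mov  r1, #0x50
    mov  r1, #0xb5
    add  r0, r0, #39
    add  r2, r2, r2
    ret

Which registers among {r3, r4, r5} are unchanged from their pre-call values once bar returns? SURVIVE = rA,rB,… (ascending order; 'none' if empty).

prologue: push r1 → mem[0xb6]=0x2e, sp=0xb6
body[0] add  r3, r2, r4 → r3=0x5a
body[1] mov  r1, #0x91 → r1=0x91
body[2] mov  r1, #0x50 → r1=0x50
body[3] mov  r1, #0xb5 → r1=0xb5
body[4] add  r0, r0, #39 → r0=0xb9
body[5] add  r2, r2, r2 → r2=0xb8
epilogue: pop r1=0x2e, sp=0xb7
r3: caller-saved, written=True
r4: callee-saved, written=False
r5: callee-saved, written=False

SURVIVE = r4,r5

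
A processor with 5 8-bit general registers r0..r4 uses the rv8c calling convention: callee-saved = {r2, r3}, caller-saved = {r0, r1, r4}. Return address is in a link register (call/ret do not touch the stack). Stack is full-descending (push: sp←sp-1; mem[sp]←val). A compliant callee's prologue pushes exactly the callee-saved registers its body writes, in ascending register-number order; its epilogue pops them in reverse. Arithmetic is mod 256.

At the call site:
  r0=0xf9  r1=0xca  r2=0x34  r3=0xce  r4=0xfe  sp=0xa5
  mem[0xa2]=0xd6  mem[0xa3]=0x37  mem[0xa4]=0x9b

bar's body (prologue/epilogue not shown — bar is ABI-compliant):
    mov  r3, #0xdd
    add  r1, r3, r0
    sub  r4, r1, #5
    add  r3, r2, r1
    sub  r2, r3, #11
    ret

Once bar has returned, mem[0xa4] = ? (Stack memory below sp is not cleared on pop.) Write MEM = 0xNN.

prologue: push r2 -> mem[0xa4]=0x34, sp=0xa4
prologue: push r3 -> mem[0xa3]=0xce, sp=0xa3
body[0] mov  r3, #0xdd -> r3=0xdd
body[1] add  r1, r3, r0 -> r1=0xd6
body[2] sub  r4, r1, #5 -> r4=0xd1
body[3] add  r3, r2, r1 -> r3=0x0a
body[4] sub  r2, r3, #11 -> r2=0xff
epilogue: pop r3=0xce, sp=0xa4
epilogue: pop r2=0x34, sp=0xa5
prologue pushed ['r2', 'r3'] at ['0xa4', '0xa3']

MEM = 0x34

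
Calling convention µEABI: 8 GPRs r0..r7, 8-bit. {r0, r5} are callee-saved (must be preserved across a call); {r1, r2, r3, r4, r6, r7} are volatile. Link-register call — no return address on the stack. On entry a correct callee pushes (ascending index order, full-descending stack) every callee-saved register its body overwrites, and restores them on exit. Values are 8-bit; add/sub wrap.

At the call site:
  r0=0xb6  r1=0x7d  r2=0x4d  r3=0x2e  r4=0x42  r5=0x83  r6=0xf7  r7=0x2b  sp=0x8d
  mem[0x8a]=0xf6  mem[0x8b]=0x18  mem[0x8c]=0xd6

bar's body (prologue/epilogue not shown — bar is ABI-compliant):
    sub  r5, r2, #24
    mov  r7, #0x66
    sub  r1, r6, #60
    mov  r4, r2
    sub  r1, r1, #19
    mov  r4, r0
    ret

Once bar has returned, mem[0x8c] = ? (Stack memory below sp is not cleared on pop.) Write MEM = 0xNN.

MEM = 0x83

prologue: push r5 -> mem[0x8c]=0x83, sp=0x8c
body[0] sub  r5, r2, #24 -> r5=0x35
body[1] mov  r7, #0x66 -> r7=0x66
body[2] sub  r1, r6, #60 -> r1=0xbb
body[3] mov  r4, r2 -> r4=0x4d
body[4] sub  r1, r1, #19 -> r1=0xa8
body[5] mov  r4, r0 -> r4=0xb6
epilogue: pop r5=0x83, sp=0x8d
prologue pushed ['r5'] at ['0x8c']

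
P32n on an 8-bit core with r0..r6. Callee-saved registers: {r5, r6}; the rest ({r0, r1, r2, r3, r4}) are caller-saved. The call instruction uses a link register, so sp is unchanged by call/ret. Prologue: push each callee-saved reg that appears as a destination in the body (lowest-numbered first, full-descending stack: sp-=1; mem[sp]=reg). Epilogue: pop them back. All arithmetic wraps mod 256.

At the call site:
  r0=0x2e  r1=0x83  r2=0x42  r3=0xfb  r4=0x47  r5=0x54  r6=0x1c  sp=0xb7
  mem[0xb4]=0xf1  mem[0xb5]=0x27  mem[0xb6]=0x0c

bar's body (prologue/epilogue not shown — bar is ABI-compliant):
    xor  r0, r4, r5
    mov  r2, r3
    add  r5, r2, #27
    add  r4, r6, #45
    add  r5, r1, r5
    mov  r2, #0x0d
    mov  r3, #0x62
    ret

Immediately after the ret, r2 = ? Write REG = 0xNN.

prologue: push r5 -> mem[0xb6]=0x54, sp=0xb6
body[0] xor  r0, r4, r5 -> r0=0x13
body[1] mov  r2, r3 -> r2=0xfb
body[2] add  r5, r2, #27 -> r5=0x16
body[3] add  r4, r6, #45 -> r4=0x49
body[4] add  r5, r1, r5 -> r5=0x99
body[5] mov  r2, #0x0d -> r2=0x0d
body[6] mov  r3, #0x62 -> r3=0x62
epilogue: pop r5=0x54, sp=0xb7
r2 is caller-saved -> body value

REG = 0x0d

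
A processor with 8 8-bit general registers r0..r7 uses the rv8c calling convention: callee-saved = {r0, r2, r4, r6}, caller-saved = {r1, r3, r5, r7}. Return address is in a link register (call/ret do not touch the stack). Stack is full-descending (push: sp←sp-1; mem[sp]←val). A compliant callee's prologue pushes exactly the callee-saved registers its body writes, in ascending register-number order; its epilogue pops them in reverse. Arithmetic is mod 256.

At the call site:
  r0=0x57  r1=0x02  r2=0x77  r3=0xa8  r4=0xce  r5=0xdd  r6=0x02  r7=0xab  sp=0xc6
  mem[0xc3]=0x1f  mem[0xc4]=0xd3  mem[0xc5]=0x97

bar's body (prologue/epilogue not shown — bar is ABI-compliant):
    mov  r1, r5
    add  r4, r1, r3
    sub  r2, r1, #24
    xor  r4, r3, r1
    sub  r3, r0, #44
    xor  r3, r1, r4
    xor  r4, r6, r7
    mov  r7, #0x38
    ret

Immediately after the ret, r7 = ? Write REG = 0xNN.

REG = 0x38

prologue: push r2 -> mem[0xc5]=0x77, sp=0xc5
prologue: push r4 -> mem[0xc4]=0xce, sp=0xc4
body[0] mov  r1, r5 -> r1=0xdd
body[1] add  r4, r1, r3 -> r4=0x85
body[2] sub  r2, r1, #24 -> r2=0xc5
body[3] xor  r4, r3, r1 -> r4=0x75
body[4] sub  r3, r0, #44 -> r3=0x2b
body[5] xor  r3, r1, r4 -> r3=0xa8
body[6] xor  r4, r6, r7 -> r4=0xa9
body[7] mov  r7, #0x38 -> r7=0x38
epilogue: pop r4=0xce, sp=0xc5
epilogue: pop r2=0x77, sp=0xc6
r7 is caller-saved -> body value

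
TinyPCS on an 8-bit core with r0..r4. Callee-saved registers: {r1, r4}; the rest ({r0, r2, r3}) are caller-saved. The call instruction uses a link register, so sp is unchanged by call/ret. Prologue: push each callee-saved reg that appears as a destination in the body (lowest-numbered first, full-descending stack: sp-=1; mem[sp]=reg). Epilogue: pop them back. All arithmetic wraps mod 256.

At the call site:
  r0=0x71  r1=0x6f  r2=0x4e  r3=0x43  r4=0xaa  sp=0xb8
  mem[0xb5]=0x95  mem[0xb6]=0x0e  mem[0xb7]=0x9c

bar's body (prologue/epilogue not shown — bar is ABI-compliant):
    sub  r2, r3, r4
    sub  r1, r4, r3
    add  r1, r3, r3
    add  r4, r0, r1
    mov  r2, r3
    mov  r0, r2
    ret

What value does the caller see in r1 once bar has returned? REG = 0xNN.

prologue: push r1 → mem[0xb7]=0x6f, sp=0xb7
prologue: push r4 → mem[0xb6]=0xaa, sp=0xb6
body[0] sub  r2, r3, r4 → r2=0x99
body[1] sub  r1, r4, r3 → r1=0x67
body[2] add  r1, r3, r3 → r1=0x86
body[3] add  r4, r0, r1 → r4=0xf7
body[4] mov  r2, r3 → r2=0x43
body[5] mov  r0, r2 → r0=0x43
epilogue: pop r4=0xaa, sp=0xb7
epilogue: pop r1=0x6f, sp=0xb8
r1 is callee-saved → restored

REG = 0x6f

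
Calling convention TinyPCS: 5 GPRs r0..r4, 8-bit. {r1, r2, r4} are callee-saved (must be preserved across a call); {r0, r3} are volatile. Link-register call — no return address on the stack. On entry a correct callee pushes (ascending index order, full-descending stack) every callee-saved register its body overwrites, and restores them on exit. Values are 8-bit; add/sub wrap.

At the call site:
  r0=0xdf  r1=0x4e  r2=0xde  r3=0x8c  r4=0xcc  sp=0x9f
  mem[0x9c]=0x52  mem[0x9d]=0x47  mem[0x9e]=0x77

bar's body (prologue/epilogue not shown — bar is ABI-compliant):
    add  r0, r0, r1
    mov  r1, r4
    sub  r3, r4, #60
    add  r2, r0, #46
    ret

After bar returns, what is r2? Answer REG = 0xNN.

prologue: push r1 → mem[0x9e]=0x4e, sp=0x9e
prologue: push r2 → mem[0x9d]=0xde, sp=0x9d
body[0] add  r0, r0, r1 → r0=0x2d
body[1] mov  r1, r4 → r1=0xcc
body[2] sub  r3, r4, #60 → r3=0x90
body[3] add  r2, r0, #46 → r2=0x5b
epilogue: pop r2=0xde, sp=0x9e
epilogue: pop r1=0x4e, sp=0x9f
r2 is callee-saved → restored

REG = 0xde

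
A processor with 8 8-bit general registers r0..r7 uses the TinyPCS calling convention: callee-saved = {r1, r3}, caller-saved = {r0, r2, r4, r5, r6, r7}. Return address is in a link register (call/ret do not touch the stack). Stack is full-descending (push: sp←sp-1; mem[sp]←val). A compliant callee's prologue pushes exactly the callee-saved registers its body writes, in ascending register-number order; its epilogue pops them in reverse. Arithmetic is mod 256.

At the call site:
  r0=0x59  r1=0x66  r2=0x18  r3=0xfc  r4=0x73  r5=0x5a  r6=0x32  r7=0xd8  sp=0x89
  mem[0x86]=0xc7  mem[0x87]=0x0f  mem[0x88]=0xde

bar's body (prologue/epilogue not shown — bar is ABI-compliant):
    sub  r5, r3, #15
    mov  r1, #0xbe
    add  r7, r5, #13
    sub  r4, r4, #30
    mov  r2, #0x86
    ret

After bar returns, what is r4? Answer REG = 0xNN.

REG = 0x55

prologue: push r1 → mem[0x88]=0x66, sp=0x88
body[0] sub  r5, r3, #15 → r5=0xed
body[1] mov  r1, #0xbe → r1=0xbe
body[2] add  r7, r5, #13 → r7=0xfa
body[3] sub  r4, r4, #30 → r4=0x55
body[4] mov  r2, #0x86 → r2=0x86
epilogue: pop r1=0x66, sp=0x89
r4 is caller-saved → body value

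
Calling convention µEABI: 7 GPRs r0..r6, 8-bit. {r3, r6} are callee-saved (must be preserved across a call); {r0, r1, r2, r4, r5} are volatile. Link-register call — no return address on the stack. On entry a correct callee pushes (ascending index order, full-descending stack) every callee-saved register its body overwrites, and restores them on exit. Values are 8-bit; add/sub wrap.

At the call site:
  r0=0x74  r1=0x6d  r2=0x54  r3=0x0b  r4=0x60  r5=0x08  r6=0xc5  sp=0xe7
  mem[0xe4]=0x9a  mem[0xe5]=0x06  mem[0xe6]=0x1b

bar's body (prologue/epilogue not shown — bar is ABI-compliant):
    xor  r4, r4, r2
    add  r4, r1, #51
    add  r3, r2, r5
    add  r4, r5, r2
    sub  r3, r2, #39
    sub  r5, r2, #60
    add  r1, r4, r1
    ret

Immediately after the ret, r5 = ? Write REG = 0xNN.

REG = 0x18

prologue: push r3 → mem[0xe6]=0x0b, sp=0xe6
body[0] xor  r4, r4, r2 → r4=0x34
body[1] add  r4, r1, #51 → r4=0xa0
body[2] add  r3, r2, r5 → r3=0x5c
body[3] add  r4, r5, r2 → r4=0x5c
body[4] sub  r3, r2, #39 → r3=0x2d
body[5] sub  r5, r2, #60 → r5=0x18
body[6] add  r1, r4, r1 → r1=0xc9
epilogue: pop r3=0x0b, sp=0xe7
r5 is caller-saved → body value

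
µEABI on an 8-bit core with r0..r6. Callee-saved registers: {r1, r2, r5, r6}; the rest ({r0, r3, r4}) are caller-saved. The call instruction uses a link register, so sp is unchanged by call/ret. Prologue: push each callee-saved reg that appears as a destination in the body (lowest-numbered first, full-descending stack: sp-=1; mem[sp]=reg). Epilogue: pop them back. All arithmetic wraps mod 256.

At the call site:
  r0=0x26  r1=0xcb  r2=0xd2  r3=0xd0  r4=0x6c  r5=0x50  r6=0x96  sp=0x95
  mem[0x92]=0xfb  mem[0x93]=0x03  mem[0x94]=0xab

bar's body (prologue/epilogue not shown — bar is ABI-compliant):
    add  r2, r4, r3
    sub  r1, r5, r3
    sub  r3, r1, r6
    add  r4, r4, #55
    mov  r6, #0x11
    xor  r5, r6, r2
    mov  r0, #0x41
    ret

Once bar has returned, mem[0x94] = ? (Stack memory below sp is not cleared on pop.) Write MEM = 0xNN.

prologue: push r1 → mem[0x94]=0xcb, sp=0x94
prologue: push r2 → mem[0x93]=0xd2, sp=0x93
prologue: push r5 → mem[0x92]=0x50, sp=0x92
prologue: push r6 → mem[0x91]=0x96, sp=0x91
body[0] add  r2, r4, r3 → r2=0x3c
body[1] sub  r1, r5, r3 → r1=0x80
body[2] sub  r3, r1, r6 → r3=0xea
body[3] add  r4, r4, #55 → r4=0xa3
body[4] mov  r6, #0x11 → r6=0x11
body[5] xor  r5, r6, r2 → r5=0x2d
body[6] mov  r0, #0x41 → r0=0x41
epilogue: pop r6=0x96, sp=0x92
epilogue: pop r5=0x50, sp=0x93
epilogue: pop r2=0xd2, sp=0x94
epilogue: pop r1=0xcb, sp=0x95
prologue pushed ['r1', 'r2', 'r5', 'r6'] at ['0x94', '0x93', '0x92', '0x91']

MEM = 0xcb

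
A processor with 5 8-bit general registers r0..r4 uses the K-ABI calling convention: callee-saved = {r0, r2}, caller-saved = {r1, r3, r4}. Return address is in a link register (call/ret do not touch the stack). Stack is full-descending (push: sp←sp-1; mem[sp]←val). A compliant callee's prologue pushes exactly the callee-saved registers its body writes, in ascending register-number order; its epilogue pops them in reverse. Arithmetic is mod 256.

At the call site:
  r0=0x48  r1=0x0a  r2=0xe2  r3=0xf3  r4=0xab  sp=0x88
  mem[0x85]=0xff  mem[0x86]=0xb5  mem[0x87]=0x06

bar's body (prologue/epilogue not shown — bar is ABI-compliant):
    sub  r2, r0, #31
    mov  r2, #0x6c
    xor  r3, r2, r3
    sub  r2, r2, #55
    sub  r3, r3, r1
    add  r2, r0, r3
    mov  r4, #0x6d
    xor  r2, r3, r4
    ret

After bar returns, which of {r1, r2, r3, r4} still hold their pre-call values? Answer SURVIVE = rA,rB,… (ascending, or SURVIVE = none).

prologue: push r2 -> mem[0x87]=0xe2, sp=0x87
body[0] sub  r2, r0, #31 -> r2=0x29
body[1] mov  r2, #0x6c -> r2=0x6c
body[2] xor  r3, r2, r3 -> r3=0x9f
body[3] sub  r2, r2, #55 -> r2=0x35
body[4] sub  r3, r3, r1 -> r3=0x95
body[5] add  r2, r0, r3 -> r2=0xdd
body[6] mov  r4, #0x6d -> r4=0x6d
body[7] xor  r2, r3, r4 -> r2=0xf8
epilogue: pop r2=0xe2, sp=0x88
r1: caller-saved, written=False
r2: callee-saved, written=True
r3: caller-saved, written=True
r4: caller-saved, written=True

SURVIVE = r1,r2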